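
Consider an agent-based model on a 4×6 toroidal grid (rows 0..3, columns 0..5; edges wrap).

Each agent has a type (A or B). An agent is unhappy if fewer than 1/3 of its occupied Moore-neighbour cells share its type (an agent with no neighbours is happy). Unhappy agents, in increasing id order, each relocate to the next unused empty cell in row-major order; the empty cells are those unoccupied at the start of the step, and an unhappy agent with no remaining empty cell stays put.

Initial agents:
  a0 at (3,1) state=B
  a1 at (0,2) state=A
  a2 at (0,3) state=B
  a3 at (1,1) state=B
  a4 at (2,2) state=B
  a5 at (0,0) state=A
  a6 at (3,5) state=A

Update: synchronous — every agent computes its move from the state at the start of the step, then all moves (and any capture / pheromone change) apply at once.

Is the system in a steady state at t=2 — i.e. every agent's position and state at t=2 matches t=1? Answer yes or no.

t=1: a0@(3,1):B a1@(0,1):A a2@(0,4):B a3@(1,1):B a4@(2,2):B a5@(0,0):A a6@(3,5):A
t=2: a0@(3,1):B a1@(0,1):A a2@(0,2):B a3@(1,1):B a4@(2,2):B a5@(0,0):A a6@(3,5):A

no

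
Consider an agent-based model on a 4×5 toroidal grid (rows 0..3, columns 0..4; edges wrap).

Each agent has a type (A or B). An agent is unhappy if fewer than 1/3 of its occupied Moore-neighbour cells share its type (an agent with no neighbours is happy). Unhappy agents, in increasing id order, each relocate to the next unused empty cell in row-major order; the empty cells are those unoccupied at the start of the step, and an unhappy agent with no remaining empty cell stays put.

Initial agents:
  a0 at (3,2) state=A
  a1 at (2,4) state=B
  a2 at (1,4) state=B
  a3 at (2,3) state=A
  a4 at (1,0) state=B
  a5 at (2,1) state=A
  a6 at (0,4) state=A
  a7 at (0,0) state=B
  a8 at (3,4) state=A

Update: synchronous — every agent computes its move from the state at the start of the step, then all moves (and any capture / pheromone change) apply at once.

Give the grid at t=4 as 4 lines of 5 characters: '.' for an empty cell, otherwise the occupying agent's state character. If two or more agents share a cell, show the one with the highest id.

t=1: a0@(3,2):A a1@(2,4):B a2@(1,4):B a3@(2,3):A a4@(1,0):B a5@(2,1):A a6@(0,1):A a7@(0,0):B a8@(3,4):A
t=2: (unchanged — steady state)

BA...
B...B
.A.AB
..A.A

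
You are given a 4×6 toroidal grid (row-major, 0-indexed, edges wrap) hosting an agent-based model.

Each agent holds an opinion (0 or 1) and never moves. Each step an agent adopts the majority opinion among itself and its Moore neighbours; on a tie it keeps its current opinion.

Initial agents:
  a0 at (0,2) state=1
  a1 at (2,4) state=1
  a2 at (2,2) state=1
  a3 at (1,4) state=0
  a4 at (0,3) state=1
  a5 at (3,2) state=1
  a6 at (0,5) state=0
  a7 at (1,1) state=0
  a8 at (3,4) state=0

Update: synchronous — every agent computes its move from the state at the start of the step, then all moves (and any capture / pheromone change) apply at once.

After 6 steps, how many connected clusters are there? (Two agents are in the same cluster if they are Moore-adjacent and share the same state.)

2

t=1: a0@(0,2):1 a1@(2,4):0 a2@(2,2):1 a3@(1,4):0 a4@(0,3):1 a5@(3,2):1 a6@(0,5):0 a7@(1,1):1 a8@(3,4):0
t=2: (unchanged — steady state)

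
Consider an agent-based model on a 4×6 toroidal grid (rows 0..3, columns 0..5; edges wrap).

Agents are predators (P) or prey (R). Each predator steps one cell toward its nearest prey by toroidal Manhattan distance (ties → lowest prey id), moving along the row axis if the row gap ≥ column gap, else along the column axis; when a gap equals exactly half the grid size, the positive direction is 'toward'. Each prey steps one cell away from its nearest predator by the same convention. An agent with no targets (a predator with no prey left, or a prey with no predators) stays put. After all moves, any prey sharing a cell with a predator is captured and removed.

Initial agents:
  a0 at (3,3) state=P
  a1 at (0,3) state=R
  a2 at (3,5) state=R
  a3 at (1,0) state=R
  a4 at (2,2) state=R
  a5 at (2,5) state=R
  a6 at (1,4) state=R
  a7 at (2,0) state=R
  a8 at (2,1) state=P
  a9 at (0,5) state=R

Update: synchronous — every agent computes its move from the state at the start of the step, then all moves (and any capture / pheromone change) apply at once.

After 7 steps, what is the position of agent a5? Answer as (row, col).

t=1: a0@(0,3):P a1@(1,3):R a2@(3,0):R a3@(0,0):R a4@(2,3):R a5@(2,4):R a6@(0,4):R a7@(2,5):R a8@(2,2):P a9@(0,0):R
t=2: a0@(1,3):P a2@(3,5):R a3@(0,5):R a4@(2,4):R a5@(2,5):R a6@(0,5):R a7@(2,4):R a8@(2,3):P a9@(0,5):R
t=3: a0@(2,3):P a2@(3,0):R a3@(0,0):R a4@(2,5):R a5@(2,0):R a6@(0,0):R a7@(2,5):R a8@(2,4):P a9@(0,0):R
t=4: a0@(2,4):P a2@(3,1):R a3@(3,0):R a4@(2,0):R a5@(2,1):R a6@(3,0):R a7@(2,0):R a8@(2,5):P a9@(3,0):R
t=5: a0@(2,5):P a2@(3,2):R a3@(0,0):R a4@(2,1):R a5@(2,2):R a6@(0,0):R a7@(2,1):R a8@(2,0):P a9@(0,0):R
t=6: a0@(2,0):P a2@(3,3):R a3@(3,0):R a4@(2,2):R a5@(2,3):R a6@(3,0):R a7@(2,2):R a8@(2,1):P a9@(3,0):R
t=7: a0@(3,0):P a2@(3,4):R a3@(0,0):R a4@(2,3):R a5@(2,4):R a6@(0,0):R a7@(2,3):R a8@(2,2):P a9@(0,0):R

(2, 4)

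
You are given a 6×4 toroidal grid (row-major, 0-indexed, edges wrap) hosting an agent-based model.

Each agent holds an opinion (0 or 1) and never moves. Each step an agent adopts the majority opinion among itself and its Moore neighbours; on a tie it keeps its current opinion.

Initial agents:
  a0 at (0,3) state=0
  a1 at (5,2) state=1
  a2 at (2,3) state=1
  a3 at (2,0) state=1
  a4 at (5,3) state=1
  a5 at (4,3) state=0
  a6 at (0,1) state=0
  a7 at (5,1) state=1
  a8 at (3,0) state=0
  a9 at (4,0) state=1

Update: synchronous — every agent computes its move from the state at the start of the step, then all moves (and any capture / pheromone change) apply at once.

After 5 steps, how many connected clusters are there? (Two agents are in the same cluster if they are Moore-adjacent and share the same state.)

t=1: a0@(0,3):1 a1@(5,2):1 a2@(2,3):1 a3@(2,0):1 a4@(5,3):1 a5@(4,3):1 a6@(0,1):1 a7@(5,1):1 a8@(3,0):1 a9@(4,0):1
t=2: (unchanged — steady state)

1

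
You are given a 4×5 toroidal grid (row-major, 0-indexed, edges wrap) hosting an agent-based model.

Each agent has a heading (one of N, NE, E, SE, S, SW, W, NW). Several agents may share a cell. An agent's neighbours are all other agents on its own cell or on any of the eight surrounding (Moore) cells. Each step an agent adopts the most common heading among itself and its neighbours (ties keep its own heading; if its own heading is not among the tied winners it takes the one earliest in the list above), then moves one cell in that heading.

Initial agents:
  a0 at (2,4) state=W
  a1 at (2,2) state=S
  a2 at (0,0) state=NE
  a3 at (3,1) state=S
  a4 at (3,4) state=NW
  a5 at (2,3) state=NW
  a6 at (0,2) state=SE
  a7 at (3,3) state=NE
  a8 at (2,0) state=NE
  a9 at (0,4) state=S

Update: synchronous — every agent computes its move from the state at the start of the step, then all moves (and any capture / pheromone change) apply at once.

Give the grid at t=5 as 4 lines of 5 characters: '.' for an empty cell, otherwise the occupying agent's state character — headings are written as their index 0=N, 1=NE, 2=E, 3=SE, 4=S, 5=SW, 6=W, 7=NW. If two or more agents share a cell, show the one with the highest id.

1....
1.3.1
....1
....1

t=1: a0@(1,0):NE a1@(3,2):S a2@(1,0):S a3@(0,1):S a4@(2,0):NE a5@(1,2):NW a6@(1,3):SE a7@(0,3):S a8@(1,1):NE a9@(3,0):NE
t=2: a0@(0,1):NE a1@(0,2):S a2@(0,1):NE a3@(1,1):S a4@(1,1):NE a5@(2,2):S a6@(2,4):SE a7@(1,3):S a8@(0,2):NE a9@(2,1):NE
t=3: a0@(3,2):NE a1@(3,3):NE a2@(3,2):NE a3@(0,2):NE a4@(0,2):NE a5@(3,2):S a6@(3,0):SE a7@(2,3):S a8@(3,3):NE a9@(1,2):NE
t=4: a0@(2,3):NE a1@(2,4):NE a2@(2,3):NE a3@(3,3):NE a4@(3,3):NE a5@(2,3):NE a6@(0,1):SE a7@(1,4):NE a8@(2,4):NE a9@(0,3):NE
t=5: a0@(1,4):NE a1@(1,0):NE a2@(1,4):NE a3@(2,4):NE a4@(2,4):NE a5@(1,4):NE a6@(1,2):SE a7@(0,0):NE a8@(1,0):NE a9@(3,4):NE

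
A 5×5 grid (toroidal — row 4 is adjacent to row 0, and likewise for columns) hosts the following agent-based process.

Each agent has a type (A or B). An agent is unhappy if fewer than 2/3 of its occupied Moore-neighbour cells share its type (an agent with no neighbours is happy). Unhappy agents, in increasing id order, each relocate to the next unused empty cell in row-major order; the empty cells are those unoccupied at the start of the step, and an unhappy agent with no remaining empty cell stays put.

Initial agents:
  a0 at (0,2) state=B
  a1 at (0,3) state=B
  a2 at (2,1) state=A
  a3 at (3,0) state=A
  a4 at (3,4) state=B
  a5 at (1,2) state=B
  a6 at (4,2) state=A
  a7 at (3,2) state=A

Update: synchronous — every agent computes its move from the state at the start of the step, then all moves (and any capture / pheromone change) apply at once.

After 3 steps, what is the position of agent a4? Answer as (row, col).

t=1: a0@(0,2):B a1@(0,3):B a2@(2,1):A a3@(0,0):A a4@(0,1):B a5@(1,2):B a6@(0,4):A a7@(3,2):A
t=2: a0@(0,2):B a1@(0,3):B a2@(1,0):A a3@(1,1):A a4@(0,1):B a5@(1,2):B a6@(1,3):A a7@(3,2):A
t=3: a0@(0,0):B a1@(0,3):B a2@(0,4):A a3@(1,4):A a4@(2,0):B a5@(2,1):B a6@(2,2):A a7@(3,2):A

(2, 0)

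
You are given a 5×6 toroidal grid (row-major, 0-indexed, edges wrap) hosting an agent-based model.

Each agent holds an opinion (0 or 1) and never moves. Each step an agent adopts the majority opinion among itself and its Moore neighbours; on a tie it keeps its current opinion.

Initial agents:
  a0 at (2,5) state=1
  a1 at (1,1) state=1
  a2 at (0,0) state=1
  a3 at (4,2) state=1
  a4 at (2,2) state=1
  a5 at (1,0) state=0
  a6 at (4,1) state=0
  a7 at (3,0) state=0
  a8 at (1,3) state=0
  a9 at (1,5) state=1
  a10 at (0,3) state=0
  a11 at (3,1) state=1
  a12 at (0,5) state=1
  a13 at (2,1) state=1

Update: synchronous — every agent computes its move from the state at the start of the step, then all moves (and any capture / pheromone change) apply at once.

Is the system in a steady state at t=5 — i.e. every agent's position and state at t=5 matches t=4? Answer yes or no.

t=1: a0@(2,5):1 a1@(1,1):1 a2@(0,0):1 a3@(4,2):1 a4@(2,2):1 a5@(1,0):1 a6@(4,1):1 a7@(3,0):1 a8@(1,3):0 a9@(1,5):1 a10@(0,3):0 a11@(3,1):1 a12@(0,5):1 a13@(2,1):1
t=2: (unchanged — steady state)

yes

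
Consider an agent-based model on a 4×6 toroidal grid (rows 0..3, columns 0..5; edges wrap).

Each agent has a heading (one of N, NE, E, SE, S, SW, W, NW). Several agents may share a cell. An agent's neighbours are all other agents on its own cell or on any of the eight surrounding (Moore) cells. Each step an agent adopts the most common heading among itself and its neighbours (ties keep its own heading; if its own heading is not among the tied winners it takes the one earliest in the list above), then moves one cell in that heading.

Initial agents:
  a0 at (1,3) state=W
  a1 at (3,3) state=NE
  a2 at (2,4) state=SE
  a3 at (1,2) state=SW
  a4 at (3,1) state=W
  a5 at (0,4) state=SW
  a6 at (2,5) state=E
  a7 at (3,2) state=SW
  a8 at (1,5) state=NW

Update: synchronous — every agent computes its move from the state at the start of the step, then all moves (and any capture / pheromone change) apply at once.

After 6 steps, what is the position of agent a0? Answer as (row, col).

(3, 3)

t=1: a0@(2,2):SW a1@(0,2):SW a2@(3,5):SE a3@(2,1):SW a4@(3,0):W a5@(1,3):SW a6@(2,0):E a7@(0,1):SW a8@(0,4):NW
t=2: a0@(3,1):SW a1@(1,1):SW a2@(0,0):SE a3@(3,0):SW a4@(0,5):SW a5@(2,2):SW a6@(2,1):E a7@(1,0):SW a8@(3,3):NW
t=3: a0@(0,0):SW a1@(2,0):SW a2@(1,5):SW a3@(0,5):SW a4@(1,4):SW a5@(3,1):SW a6@(3,0):SW a7@(2,5):SW a8@(2,2):NW
t=4: a0@(1,5):SW a1@(3,5):SW a2@(2,4):SW a3@(1,4):SW a4@(2,3):SW a5@(0,0):SW a6@(0,5):SW a7@(3,4):SW a8@(1,1):NW
t=5: a0@(2,4):SW a1@(0,4):SW a2@(3,3):SW a3@(2,3):SW a4@(3,2):SW a5@(1,5):SW a6@(1,4):SW a7@(0,3):SW a8@(0,0):NW
t=6: a0@(3,3):SW a1@(1,3):SW a2@(0,2):SW a3@(3,2):SW a4@(0,1):SW a5@(2,4):SW a6@(2,3):SW a7@(1,2):SW a8@(3,5):NW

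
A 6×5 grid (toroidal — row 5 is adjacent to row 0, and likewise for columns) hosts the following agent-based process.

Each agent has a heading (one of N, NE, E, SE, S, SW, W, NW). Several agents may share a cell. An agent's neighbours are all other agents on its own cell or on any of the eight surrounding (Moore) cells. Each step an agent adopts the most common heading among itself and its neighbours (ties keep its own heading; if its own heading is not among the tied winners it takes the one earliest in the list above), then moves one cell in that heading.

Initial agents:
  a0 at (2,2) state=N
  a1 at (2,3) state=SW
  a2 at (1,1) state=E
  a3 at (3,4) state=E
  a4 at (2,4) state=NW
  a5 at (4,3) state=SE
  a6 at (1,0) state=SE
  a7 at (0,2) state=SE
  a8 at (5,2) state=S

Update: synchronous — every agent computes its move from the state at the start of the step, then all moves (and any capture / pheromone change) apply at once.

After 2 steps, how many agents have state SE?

8

t=1: a0@(1,2):N a1@(3,2):SW a2@(2,2):SE a3@(3,0):E a4@(1,3):NW a5@(5,4):SE a6@(2,1):SE a7@(1,3):SE a8@(0,3):SE
t=2: a0@(2,3):SE a1@(4,3):SE a2@(3,3):SE a3@(3,1):E a4@(2,4):SE a5@(0,0):SE a6@(3,2):SE a7@(2,4):SE a8@(1,4):SE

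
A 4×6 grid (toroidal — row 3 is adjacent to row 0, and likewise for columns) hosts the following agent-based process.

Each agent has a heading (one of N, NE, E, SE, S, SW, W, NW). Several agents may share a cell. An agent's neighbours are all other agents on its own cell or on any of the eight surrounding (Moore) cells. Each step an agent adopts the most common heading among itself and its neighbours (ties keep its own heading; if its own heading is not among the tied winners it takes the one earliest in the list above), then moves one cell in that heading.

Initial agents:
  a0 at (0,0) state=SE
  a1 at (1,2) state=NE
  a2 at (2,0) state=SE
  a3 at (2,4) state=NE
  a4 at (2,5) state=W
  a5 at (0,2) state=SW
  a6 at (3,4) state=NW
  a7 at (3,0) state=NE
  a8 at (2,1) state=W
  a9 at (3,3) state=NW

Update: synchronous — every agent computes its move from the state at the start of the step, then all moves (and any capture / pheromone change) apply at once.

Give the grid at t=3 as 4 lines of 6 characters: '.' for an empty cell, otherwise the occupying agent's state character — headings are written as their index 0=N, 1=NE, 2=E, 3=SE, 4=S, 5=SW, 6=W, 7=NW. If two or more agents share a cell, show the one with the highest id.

t=1: a0@(1,1):SE a1@(0,3):NE a2@(2,5):W a3@(1,3):NW a4@(1,0):NE a5@(1,1):SW a6@(2,3):NW a7@(0,1):SE a8@(1,2):NE a9@(2,2):NW
t=2: a0@(2,2):SE a1@(3,4):NE a2@(2,4):W a3@(0,2):NW a4@(2,1):SE a5@(0,2):NE a6@(1,2):NW a7@(1,2):SE a8@(0,1):NW a9@(1,1):NW
t=3: a0@(3,3):SE a1@(2,5):NE a2@(2,3):W a3@(3,1):NW a4@(3,2):SE a5@(3,1):NW a6@(0,1):NW a7@(0,1):NW a8@(3,0):NW a9@(0,0):NW

77....
......
...6.1
7733..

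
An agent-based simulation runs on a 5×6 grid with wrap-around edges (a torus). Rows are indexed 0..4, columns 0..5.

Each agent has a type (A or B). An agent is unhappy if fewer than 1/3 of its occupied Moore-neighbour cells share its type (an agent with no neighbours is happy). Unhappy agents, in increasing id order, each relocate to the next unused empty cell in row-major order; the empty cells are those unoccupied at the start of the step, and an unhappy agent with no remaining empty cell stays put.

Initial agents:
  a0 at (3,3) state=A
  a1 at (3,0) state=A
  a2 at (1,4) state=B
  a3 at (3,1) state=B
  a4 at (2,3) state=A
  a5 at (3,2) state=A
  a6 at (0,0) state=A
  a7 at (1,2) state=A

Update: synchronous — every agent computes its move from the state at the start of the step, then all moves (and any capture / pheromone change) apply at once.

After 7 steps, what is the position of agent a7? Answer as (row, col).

t=1: a0@(3,3):A a1@(0,1):A a2@(0,2):B a3@(0,3):B a4@(2,3):A a5@(3,2):A a6@(0,0):A a7@(1,2):A
t=2: (unchanged — steady state)

(1, 2)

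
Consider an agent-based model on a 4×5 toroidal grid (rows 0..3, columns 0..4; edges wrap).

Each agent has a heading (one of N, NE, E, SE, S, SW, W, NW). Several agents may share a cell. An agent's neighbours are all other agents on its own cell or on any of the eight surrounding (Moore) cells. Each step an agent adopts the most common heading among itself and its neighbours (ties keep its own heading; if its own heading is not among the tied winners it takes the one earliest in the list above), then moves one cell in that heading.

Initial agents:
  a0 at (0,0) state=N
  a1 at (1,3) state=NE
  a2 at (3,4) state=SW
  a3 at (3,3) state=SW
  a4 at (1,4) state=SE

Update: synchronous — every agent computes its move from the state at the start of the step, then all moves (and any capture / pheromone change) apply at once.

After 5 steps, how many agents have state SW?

4

t=1: a0@(3,0):N a1@(0,4):NE a2@(0,3):SW a3@(0,2):SW a4@(2,0):SE
t=2: a0@(2,0):N a1@(3,0):NE a2@(1,2):SW a3@(1,1):SW a4@(3,1):SE
t=3: a0@(1,0):N a1@(2,1):NE a2@(2,1):SW a3@(2,0):SW a4@(0,2):SE
t=4: a0@(2,4):SW a1@(3,0):SW a2@(3,0):SW a3@(3,4):SW a4@(1,3):SE
t=5: a0@(3,3):SW a1@(0,4):SW a2@(0,4):SW a3@(0,3):SW a4@(2,4):SE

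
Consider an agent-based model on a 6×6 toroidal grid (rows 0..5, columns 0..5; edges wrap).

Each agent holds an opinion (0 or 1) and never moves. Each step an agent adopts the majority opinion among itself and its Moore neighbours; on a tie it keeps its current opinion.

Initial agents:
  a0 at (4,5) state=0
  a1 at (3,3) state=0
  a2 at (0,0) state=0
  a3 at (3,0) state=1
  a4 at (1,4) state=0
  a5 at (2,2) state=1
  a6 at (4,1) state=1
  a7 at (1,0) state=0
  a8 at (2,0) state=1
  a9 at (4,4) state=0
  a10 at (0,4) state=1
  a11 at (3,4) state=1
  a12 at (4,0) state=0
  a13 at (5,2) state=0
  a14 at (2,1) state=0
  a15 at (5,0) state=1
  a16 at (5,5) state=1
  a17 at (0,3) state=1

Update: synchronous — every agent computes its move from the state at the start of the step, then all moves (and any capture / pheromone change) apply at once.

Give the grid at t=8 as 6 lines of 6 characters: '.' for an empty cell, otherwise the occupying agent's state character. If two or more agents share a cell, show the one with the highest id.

t=1: a0@(4,5):1 a1@(3,3):0 a2@(0,0):0 a3@(3,0):1 a4@(1,4):1 a5@(2,2):0 a6@(4,1):1 a7@(1,0):0 a8@(2,0):1 a9@(4,4):0 a10@(0,4):1 a11@(3,4):0 a12@(4,0):1 a13@(5,2):1 a14@(2,1):1 a15@(5,0):1 a16@(5,5):0 a17@(0,3):1
t=2: a0@(4,5):1 a1@(3,3):0 a2@(0,0):0 a3@(3,0):1 a4@(1,4):1 a5@(2,2):0 a6@(4,1):1 a7@(1,0):0 a8@(2,0):1 a9@(4,4):0 a10@(0,4):1 a11@(3,4):0 a12@(4,0):1 a13@(5,2):1 a14@(2,1):1 a15@(5,0):1 a16@(5,5):1 a17@(0,3):1
t=3: (unchanged — steady state)

0..11.
0...1.
110...
1..00.
11..01
1.1..1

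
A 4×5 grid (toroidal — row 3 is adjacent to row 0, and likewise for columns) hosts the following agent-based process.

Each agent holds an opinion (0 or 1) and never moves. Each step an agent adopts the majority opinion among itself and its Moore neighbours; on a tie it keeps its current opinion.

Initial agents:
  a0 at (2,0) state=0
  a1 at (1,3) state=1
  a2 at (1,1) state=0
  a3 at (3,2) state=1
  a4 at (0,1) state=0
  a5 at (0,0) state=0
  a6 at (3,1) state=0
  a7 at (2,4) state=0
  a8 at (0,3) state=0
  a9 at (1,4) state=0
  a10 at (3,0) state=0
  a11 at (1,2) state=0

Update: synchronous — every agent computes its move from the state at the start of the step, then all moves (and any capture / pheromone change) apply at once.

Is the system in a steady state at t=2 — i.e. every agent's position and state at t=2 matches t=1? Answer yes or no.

t=1: a0@(2,0):0 a1@(1,3):0 a2@(1,1):0 a3@(3,2):0 a4@(0,1):0 a5@(0,0):0 a6@(3,1):0 a7@(2,4):0 a8@(0,3):0 a9@(1,4):0 a10@(3,0):0 a11@(1,2):0
t=2: (unchanged — steady state)

yes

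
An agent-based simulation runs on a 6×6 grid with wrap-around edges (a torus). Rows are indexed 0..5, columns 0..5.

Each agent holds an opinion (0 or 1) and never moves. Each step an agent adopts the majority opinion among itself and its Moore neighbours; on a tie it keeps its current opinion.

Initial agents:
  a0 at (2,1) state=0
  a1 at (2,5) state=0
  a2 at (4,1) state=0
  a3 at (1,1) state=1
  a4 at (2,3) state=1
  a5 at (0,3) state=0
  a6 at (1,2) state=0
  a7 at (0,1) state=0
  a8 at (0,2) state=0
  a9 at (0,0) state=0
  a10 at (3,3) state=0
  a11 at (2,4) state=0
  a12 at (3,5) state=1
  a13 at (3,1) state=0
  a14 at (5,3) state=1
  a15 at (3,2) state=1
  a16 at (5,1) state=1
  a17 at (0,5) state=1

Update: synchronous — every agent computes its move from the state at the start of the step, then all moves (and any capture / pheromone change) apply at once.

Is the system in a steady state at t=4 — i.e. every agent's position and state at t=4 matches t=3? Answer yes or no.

yes

t=1: a0@(2,1):0 a1@(2,5):0 a2@(4,1):0 a3@(1,1):0 a4@(2,3):0 a5@(0,3):0 a6@(1,2):0 a7@(0,1):0 a8@(0,2):0 a9@(0,0):1 a10@(3,3):0 a11@(2,4):0 a12@(3,5):0 a13@(3,1):0 a14@(5,3):0 a15@(3,2):0 a16@(5,1):0 a17@(0,5):1
t=2: a0@(2,1):0 a1@(2,5):0 a2@(4,1):0 a3@(1,1):0 a4@(2,3):0 a5@(0,3):0 a6@(1,2):0 a7@(0,1):0 a8@(0,2):0 a9@(0,0):0 a10@(3,3):0 a11@(2,4):0 a12@(3,5):0 a13@(3,1):0 a14@(5,3):0 a15@(3,2):0 a16@(5,1):0 a17@(0,5):1
t=3: (unchanged — steady state)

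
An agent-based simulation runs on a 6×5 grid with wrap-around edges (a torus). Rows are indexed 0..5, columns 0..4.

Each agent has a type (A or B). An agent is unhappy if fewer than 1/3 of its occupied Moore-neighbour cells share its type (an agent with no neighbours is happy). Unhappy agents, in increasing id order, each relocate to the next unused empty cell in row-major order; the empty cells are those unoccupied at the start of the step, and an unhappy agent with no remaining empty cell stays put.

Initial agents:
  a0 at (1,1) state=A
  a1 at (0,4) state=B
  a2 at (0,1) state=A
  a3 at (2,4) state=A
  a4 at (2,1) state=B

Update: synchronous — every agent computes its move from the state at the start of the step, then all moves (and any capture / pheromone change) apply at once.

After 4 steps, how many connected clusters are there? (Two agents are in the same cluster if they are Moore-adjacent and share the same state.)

3

t=1: a0@(1,1):A a1@(0,4):B a2@(0,1):A a3@(2,4):A a4@(0,0):B
t=2: (unchanged — steady state)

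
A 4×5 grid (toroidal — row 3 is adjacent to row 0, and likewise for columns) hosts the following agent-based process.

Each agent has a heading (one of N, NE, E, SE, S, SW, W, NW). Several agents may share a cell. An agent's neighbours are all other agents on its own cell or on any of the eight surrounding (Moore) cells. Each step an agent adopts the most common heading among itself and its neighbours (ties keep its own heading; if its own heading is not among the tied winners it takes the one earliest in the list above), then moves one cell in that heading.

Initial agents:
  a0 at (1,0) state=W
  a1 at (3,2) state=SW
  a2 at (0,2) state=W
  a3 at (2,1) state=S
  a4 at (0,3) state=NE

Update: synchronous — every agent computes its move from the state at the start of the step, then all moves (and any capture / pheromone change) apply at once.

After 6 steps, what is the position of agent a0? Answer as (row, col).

t=1: a0@(1,4):W a1@(0,1):SW a2@(0,1):W a3@(3,1):S a4@(3,4):NE
t=2: a0@(1,3):W a1@(1,0):SW a2@(0,0):W a3@(0,1):S a4@(2,0):NE
t=3: a0@(1,2):W a1@(2,4):SW a2@(0,4):W a3@(1,1):S a4@(1,1):NE
t=4: a0@(1,1):W a1@(3,3):SW a2@(0,3):W a3@(2,1):S a4@(0,2):NE
t=5: a0@(1,0):W a1@(0,2):SW a2@(0,2):W a3@(3,1):S a4@(0,1):W
t=6: a0@(1,4):W a1@(0,1):W a2@(0,1):W a3@(3,0):W a4@(0,0):W

(1, 4)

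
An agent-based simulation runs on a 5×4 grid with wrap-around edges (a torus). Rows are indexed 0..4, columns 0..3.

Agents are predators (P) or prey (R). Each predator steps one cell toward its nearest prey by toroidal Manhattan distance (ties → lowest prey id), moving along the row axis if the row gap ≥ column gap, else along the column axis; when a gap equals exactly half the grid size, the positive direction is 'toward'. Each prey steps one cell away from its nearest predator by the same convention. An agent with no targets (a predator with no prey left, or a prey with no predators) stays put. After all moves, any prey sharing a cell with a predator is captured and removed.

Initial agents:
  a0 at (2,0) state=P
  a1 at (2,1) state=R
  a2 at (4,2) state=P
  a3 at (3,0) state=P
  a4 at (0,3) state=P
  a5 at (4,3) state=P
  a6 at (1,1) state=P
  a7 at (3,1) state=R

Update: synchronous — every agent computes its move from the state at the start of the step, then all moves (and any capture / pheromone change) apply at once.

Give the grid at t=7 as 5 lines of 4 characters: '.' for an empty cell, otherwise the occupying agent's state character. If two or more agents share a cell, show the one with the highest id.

....
....
.PPP
P...
....

t=1: a0@(2,1):P a1@(2,2):R a2@(3,2):P a3@(3,1):P a4@(1,3):P a5@(4,0):P a6@(2,1):P
t=2: a0@(2,2):P a2@(2,2):P a3@(2,1):P a4@(2,3):P a5@(3,0):P a6@(2,2):P
t=3: (unchanged — steady state)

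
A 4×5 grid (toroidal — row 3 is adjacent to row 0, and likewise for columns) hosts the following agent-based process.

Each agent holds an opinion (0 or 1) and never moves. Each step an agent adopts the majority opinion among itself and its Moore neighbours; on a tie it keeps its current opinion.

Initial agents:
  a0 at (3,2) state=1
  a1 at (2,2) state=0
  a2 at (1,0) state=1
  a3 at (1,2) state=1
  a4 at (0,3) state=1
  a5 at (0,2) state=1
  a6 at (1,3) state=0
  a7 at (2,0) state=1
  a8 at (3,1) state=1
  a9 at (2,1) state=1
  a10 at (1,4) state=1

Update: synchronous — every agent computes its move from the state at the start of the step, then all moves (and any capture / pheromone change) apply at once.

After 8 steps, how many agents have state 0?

0

t=1: a0@(3,2):1 a1@(2,2):1 a2@(1,0):1 a3@(1,2):1 a4@(0,3):1 a5@(0,2):1 a6@(1,3):1 a7@(2,0):1 a8@(3,1):1 a9@(2,1):1 a10@(1,4):1
t=2: (unchanged — steady state)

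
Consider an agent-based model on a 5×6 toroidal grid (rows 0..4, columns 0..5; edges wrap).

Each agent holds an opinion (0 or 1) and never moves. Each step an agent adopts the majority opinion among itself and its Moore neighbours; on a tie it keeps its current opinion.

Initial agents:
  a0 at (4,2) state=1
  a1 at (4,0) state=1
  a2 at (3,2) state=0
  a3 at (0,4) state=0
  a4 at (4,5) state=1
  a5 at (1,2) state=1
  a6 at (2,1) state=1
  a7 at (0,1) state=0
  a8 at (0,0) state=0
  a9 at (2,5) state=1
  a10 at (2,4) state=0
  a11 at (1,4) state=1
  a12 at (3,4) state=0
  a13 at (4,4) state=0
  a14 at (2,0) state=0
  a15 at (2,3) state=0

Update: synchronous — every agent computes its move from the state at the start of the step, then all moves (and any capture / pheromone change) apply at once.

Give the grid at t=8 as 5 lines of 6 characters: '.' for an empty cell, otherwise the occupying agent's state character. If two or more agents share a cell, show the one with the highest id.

t=1: a0@(4,2):0 a1@(4,0):1 a2@(3,2):0 a3@(0,4):0 a4@(4,5):0 a5@(1,2):1 a6@(2,1):1 a7@(0,1):1 a8@(0,0):0 a9@(2,5):0 a10@(2,4):0 a11@(1,4):0 a12@(3,4):0 a13@(4,4):0 a14@(2,0):1 a15@(2,3):0
t=2: (unchanged — steady state)

01..0.
..1.0.
11.000
..0.0.
1.0.00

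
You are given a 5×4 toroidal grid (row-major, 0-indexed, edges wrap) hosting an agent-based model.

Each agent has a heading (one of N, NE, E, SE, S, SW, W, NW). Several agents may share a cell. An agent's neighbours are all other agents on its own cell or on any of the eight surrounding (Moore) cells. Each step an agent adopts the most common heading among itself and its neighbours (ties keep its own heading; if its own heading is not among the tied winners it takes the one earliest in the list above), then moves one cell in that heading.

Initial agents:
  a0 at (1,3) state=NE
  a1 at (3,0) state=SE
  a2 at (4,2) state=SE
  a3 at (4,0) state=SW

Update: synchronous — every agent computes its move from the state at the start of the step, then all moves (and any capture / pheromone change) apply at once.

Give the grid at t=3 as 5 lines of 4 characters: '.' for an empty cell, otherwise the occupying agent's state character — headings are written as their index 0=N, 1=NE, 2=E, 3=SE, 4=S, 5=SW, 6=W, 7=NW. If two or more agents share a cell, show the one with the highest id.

....
...3
.333
....
....

t=1: a0@(0,0):NE a1@(4,1):SE a2@(0,3):SE a3@(0,3):SW
t=2: a0@(1,1):SE a1@(0,2):SE a2@(1,0):SE a3@(1,2):SW
t=3: a0@(2,2):SE a1@(1,3):SE a2@(2,1):SE a3@(2,3):SE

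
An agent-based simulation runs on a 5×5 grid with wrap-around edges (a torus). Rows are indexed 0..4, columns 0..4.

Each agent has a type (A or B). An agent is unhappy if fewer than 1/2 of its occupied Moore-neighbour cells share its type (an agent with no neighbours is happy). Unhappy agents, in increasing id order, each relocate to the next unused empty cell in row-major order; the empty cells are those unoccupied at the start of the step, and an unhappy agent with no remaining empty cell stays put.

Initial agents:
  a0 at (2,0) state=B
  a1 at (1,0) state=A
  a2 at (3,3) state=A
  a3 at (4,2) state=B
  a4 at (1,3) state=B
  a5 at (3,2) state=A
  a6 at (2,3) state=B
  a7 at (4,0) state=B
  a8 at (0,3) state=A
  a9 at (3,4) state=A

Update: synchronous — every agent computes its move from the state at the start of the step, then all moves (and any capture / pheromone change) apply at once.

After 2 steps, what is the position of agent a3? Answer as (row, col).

t=1: a0@(0,0):B a1@(0,1):A a2@(3,3):A a3@(0,2):B a4@(1,3):B a5@(0,4):A a6@(1,1):B a7@(1,2):B a8@(1,4):A a9@(2,1):A
t=2: a0@(0,3):B a1@(1,0):A a2@(3,3):A a3@(0,2):B a4@(1,3):B a5@(2,0):A a6@(1,1):B a7@(1,2):B a8@(2,2):A a9@(2,3):A

(0, 2)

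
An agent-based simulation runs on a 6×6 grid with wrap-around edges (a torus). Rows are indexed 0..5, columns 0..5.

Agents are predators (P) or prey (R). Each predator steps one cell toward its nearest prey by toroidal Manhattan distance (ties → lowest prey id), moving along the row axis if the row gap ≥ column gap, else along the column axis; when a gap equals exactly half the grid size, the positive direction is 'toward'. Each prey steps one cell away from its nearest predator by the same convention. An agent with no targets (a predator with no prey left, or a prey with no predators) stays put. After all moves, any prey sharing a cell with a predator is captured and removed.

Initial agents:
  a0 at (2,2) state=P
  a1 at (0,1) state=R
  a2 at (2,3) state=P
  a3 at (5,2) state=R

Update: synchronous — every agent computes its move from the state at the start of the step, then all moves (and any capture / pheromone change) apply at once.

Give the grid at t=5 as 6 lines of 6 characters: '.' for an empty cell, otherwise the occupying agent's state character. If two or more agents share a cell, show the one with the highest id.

t=1: a0@(1,2):P a1@(5,1):R a2@(1,3):P a3@(4,2):R
t=2: a0@(0,2):P a1@(4,1):R a2@(0,3):P a3@(3,2):R
t=3: a0@(5,2):P a1@(3,1):R a2@(5,3):P a3@(2,2):R
t=4: a0@(4,2):P a1@(2,1):R a2@(4,3):P a3@(1,2):R
t=5: a0@(3,2):P a1@(1,1):R a2@(3,3):P a3@(0,2):R

..R...
.R....
......
..PP..
......
......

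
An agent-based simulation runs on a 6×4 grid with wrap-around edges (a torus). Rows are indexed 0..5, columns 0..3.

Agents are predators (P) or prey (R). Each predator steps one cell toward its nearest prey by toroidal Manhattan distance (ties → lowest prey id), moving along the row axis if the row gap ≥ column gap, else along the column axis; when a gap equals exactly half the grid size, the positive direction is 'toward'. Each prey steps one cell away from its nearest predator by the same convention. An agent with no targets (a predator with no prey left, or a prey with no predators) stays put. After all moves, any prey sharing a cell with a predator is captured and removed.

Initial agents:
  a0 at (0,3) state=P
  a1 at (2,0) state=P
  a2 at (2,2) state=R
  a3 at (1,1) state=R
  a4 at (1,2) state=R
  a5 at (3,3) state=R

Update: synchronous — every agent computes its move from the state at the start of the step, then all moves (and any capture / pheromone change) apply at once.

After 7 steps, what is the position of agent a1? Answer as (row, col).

t=1: a0@(1,3):P a1@(2,1):P a3@(0,1):R a4@(2,2):R a5@(4,3):R
t=2: a0@(2,3):P a1@(2,2):P a3@(5,1):R a5@(3,3):R
t=3: a0@(3,3):P a1@(3,2):P a3@(4,1):R a5@(4,3):R
t=4: a0@(4,3):P a1@(4,2):P a3@(5,1):R a5@(5,3):R
t=5: a0@(5,3):P a1@(5,2):P a3@(0,1):R a5@(0,3):R
t=6: a0@(0,3):P a1@(0,2):P a3@(1,1):R a5@(1,3):R
t=7: a0@(1,3):P a1@(1,2):P a3@(2,1):R a5@(2,3):R

(1, 2)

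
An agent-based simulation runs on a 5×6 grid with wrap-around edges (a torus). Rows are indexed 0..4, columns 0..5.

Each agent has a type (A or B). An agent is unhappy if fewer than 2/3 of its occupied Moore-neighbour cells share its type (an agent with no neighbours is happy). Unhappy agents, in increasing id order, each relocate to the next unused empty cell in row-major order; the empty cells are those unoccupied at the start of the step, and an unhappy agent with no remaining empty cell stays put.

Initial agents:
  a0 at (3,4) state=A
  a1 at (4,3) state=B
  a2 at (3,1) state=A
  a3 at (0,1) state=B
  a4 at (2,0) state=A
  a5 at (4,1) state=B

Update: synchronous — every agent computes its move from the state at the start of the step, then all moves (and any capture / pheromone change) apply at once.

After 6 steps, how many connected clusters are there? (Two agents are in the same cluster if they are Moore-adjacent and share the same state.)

t=1: a0@(0,0):A a1@(0,2):B a2@(0,3):A a3@(0,1):B a4@(2,0):A a5@(0,4):B
t=2: a0@(0,5):A a1@(1,0):B a2@(1,1):A a3@(1,2):B a4@(2,0):A a5@(1,3):B
t=3: a0@(0,0):A a1@(0,1):B a2@(0,2):A a3@(0,3):B a4@(0,4):A a5@(1,3):B
t=4: a0@(0,5):A a1@(1,0):B a2@(1,1):A a3@(1,2):B a4@(1,4):A a5@(1,5):B
t=5: a0@(0,0):A a1@(0,1):B a2@(0,2):A a3@(0,3):B a4@(0,4):A a5@(1,3):B
t=6: a0@(0,5):A a1@(1,0):B a2@(1,1):A a3@(1,2):B a4@(1,4):A a5@(1,5):B

4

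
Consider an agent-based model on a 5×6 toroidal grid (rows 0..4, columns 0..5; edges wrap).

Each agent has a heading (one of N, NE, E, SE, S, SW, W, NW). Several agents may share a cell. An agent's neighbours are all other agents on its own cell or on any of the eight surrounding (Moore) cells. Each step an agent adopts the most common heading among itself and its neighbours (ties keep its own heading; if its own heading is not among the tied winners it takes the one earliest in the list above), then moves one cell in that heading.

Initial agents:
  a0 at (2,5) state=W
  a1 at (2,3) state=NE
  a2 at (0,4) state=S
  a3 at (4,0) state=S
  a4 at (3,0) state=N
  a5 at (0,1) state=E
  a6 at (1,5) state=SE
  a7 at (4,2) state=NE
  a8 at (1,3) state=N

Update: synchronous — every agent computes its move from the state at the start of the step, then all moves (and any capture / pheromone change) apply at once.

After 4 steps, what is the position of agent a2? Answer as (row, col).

(0, 0)

t=1: a0@(2,4):W a1@(1,4):NE a2@(1,4):S a3@(0,0):S a4@(2,0):N a5@(0,2):E a6@(2,0):SE a7@(3,3):NE a8@(0,3):N
t=2: a0@(1,5):NE a1@(0,5):NE a2@(2,4):S a3@(1,0):S a4@(1,0):N a5@(0,3):E a6@(3,1):SE a7@(2,4):NE a8@(4,3):N
t=3: a0@(0,0):NE a1@(4,0):NE a2@(1,5):NE a3@(0,1):NE a4@(0,1):NE a5@(0,4):E a6@(4,2):SE a7@(1,5):NE a8@(3,3):N
t=4: a0@(4,1):NE a1@(3,1):NE a2@(0,0):NE a3@(4,2):NE a4@(4,2):NE a5@(4,5):NE a6@(3,3):NE a7@(0,0):NE a8@(2,3):N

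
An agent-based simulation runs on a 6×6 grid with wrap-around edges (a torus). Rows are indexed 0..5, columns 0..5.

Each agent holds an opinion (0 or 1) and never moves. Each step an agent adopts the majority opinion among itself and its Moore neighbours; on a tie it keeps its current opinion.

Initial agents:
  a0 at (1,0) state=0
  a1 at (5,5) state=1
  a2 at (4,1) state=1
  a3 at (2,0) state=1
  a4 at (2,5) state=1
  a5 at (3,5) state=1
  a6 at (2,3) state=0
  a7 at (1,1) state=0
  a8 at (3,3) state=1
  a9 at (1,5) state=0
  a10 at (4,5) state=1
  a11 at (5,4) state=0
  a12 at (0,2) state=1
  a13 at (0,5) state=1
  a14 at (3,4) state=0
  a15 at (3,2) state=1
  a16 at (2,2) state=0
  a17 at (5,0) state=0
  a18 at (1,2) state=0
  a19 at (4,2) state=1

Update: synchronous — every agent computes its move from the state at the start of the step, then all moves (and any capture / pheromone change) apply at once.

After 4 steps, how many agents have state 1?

t=1: a0@(1,0):0 a1@(5,5):1 a2@(4,1):1 a3@(2,0):1 a4@(2,5):1 a5@(3,5):1 a6@(2,3):0 a7@(1,1):0 a8@(3,3):1 a9@(1,5):1 a10@(4,5):1 a11@(5,4):1 a12@(0,2):0 a13@(0,5):0 a14@(3,4):1 a15@(3,2):1 a16@(2,2):0 a17@(5,0):1 a18@(1,2):0 a19@(4,2):1
t=2: a0@(1,0):0 a1@(5,5):1 a2@(4,1):1 a3@(2,0):1 a4@(2,5):1 a5@(3,5):1 a6@(2,3):0 a7@(1,1):0 a8@(3,3):1 a9@(1,5):1 a10@(4,5):1 a11@(5,4):1 a12@(0,2):0 a13@(0,5):1 a14@(3,4):1 a15@(3,2):1 a16@(2,2):0 a17@(5,0):1 a18@(1,2):0 a19@(4,2):1
t=3: a0@(1,0):1 a1@(5,5):1 a2@(4,1):1 a3@(2,0):1 a4@(2,5):1 a5@(3,5):1 a6@(2,3):0 a7@(1,1):0 a8@(3,3):1 a9@(1,5):1 a10@(4,5):1 a11@(5,4):1 a12@(0,2):0 a13@(0,5):1 a14@(3,4):1 a15@(3,2):1 a16@(2,2):0 a17@(5,0):1 a18@(1,2):0 a19@(4,2):1
t=4: (unchanged — steady state)

15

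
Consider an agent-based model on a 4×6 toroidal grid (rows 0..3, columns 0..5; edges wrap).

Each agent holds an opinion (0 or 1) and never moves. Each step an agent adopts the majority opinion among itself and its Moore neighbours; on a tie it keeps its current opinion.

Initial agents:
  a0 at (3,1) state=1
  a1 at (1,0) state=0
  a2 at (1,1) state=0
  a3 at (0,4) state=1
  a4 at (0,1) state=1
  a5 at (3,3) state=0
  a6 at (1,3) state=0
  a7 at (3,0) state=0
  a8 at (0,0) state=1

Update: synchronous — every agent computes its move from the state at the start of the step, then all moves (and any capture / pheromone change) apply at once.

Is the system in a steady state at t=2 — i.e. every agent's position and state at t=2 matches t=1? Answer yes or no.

yes

t=1: a0@(3,1):1 a1@(1,0):0 a2@(1,1):0 a3@(0,4):0 a4@(0,1):1 a5@(3,3):0 a6@(1,3):0 a7@(3,0):1 a8@(0,0):1
t=2: (unchanged — steady state)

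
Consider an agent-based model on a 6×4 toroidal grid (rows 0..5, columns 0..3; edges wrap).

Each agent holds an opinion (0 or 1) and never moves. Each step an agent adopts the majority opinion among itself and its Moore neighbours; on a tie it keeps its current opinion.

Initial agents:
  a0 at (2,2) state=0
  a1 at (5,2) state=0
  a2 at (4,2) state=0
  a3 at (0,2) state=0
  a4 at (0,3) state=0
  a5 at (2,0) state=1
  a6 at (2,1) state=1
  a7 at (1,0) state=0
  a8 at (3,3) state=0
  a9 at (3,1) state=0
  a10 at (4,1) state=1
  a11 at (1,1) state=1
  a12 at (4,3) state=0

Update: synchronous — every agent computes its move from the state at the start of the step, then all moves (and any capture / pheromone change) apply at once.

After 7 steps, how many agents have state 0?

9

t=1: a0@(2,2):0 a1@(5,2):0 a2@(4,2):0 a3@(0,2):0 a4@(0,3):0 a5@(2,0):1 a6@(2,1):1 a7@(1,0):1 a8@(3,3):0 a9@(3,1):0 a10@(4,1):0 a11@(1,1):1 a12@(4,3):0
t=2: (unchanged — steady state)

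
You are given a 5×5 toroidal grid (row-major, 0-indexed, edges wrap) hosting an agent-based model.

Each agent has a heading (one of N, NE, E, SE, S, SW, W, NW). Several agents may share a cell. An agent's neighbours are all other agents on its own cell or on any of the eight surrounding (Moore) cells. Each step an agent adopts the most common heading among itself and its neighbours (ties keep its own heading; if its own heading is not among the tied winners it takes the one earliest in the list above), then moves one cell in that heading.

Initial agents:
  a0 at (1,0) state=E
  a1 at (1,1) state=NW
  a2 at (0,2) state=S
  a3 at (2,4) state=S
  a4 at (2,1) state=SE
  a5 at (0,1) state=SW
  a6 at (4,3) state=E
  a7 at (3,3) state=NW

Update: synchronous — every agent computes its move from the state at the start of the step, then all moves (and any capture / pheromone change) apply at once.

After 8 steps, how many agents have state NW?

8

t=1: a0@(1,1):E a1@(0,0):NW a2@(1,2):S a3@(3,4):S a4@(3,2):SE a5@(1,0):SW a6@(4,4):E a7@(2,2):NW
t=2: a0@(0,0):NW a1@(0,1):E a2@(2,2):S a3@(4,4):S a4@(4,3):SE a5@(2,4):SW a6@(4,0):E a7@(1,1):NW
t=3: a0@(4,4):NW a1@(0,2):E a2@(3,2):S a3@(0,4):S a4@(0,4):SE a5@(3,3):SW a6@(4,1):E a7@(0,0):NW
t=4: a0@(3,3):NW a1@(0,3):E a2@(4,2):S a3@(4,3):NW a4@(4,3):NW a5@(4,2):SW a6@(4,2):E a7@(4,4):NW
t=5: a0@(2,2):NW a1@(4,2):NW a2@(3,1):NW a3@(3,2):NW a4@(3,2):NW a5@(3,1):NW a6@(3,1):NW a7@(3,3):NW
t=6: a0@(1,1):NW a1@(3,1):NW a2@(2,0):NW a3@(2,1):NW a4@(2,1):NW a5@(2,0):NW a6@(2,0):NW a7@(2,2):NW
t=7: a0@(0,0):NW a1@(2,0):NW a2@(1,4):NW a3@(1,0):NW a4@(1,0):NW a5@(1,4):NW a6@(1,4):NW a7@(1,1):NW
t=8: a0@(4,4):NW a1@(1,4):NW a2@(0,3):NW a3@(0,4):NW a4@(0,4):NW a5@(0,3):NW a6@(0,3):NW a7@(0,0):NW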